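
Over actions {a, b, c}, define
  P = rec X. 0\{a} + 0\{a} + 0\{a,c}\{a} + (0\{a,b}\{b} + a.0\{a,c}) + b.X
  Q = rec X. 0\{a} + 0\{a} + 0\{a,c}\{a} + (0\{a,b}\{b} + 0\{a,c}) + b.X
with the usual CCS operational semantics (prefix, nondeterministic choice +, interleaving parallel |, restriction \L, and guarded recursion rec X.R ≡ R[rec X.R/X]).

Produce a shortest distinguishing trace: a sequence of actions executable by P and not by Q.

a

P's transition system — 2 states:
  u0 = rec X. 0\{a} + 0\{a} + 0\{a,c}\{a} + (0\{a,b}\{b} + a.0\{a,c}) + b.X → ··a··> u1, ··b··> u0
  u1 = 0\{a,c} → ∅
Q's transition system — 1 states:
  v0 = rec X. 0\{a} + 0\{a} + 0\{a,c}\{a} + (0\{a,b}\{b} + 0\{a,c}) + b.X → ··b··> v0
Trace ⟨a⟩ through P, begin at {u0}:
  step 1 (a): {u1}
  — P admits the full trace.
Trace ⟨a⟩ through Q, begin at {v0}:
  step 1 (a): ∅  — Q cannot continue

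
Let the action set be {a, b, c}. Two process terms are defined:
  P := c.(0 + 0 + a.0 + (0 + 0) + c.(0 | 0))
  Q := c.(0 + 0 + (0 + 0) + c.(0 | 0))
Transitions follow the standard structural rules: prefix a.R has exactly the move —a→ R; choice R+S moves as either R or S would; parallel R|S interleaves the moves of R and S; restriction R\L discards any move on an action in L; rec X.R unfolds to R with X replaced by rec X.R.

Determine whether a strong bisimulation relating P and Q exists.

P's transition system — 4 states:
  s0 = c.(0 + 0 + a.0 + (0 + 0) + c.(0 | 0)) | -c-> s1
  s1 = 0 + 0 + a.0 + (0 + 0) + c.(0 | 0) | -a-> s2, -c-> s3
  s2 = 0 | ∅
  s3 = 0 | 0 | ∅
Q's transition system — 3 states:
  t0 = c.(0 + 0 + (0 + 0) + c.(0 | 0)) | -c-> t1
  t1 = 0 + 0 + (0 + 0) + c.(0 | 0) | -c-> t2
  t2 = 0 | 0 | ∅
Coarsest stable partition (strong bisimilarity classes):
  B0 = {s0}
  B1 = {s1}
  B2 = {s2, s3, t2}
  B3 = {t0}
  B4 = {t1}
s0 ∈ B0, t0 ∈ B3 → different blocks

NO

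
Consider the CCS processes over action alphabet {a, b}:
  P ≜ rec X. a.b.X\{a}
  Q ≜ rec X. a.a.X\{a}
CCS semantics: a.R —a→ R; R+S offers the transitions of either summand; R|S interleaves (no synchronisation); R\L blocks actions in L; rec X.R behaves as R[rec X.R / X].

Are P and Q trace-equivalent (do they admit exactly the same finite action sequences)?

trace-distinct — witness ⟨ab⟩

P's transition system — 3 states:
  m0 = rec X. a.b.X\{a} :: -a-> m1
  m1 = b.(rec X. a.b.X\{a})\{a} :: -b-> m2
  m2 = (rec X. a.b.X\{a})\{a} :: ∅
Q's transition system — 3 states:
  n0 = rec X. a.a.X\{a} :: -a-> n1
  n1 = a.(rec X. a.a.X\{a})\{a} :: -a-> n2
  n2 = (rec X. a.a.X\{a})\{a} :: ∅
Trace ⟨ab⟩ through P, begin at {m0}:
  step 1 (a): {m1}
  step 2 (b): {m2}
  — P admits the full trace.
Trace ⟨ab⟩ through Q, begin at {n0}:
  step 1 (a): {n1}
  step 2 (b): ∅ (Q stuck)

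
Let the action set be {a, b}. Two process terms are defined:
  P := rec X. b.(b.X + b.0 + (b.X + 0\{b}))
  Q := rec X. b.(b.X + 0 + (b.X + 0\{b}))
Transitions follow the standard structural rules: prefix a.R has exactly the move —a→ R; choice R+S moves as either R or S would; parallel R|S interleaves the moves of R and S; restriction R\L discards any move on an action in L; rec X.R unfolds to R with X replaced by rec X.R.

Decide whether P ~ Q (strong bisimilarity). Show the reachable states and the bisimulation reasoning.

P ≁ Q

P's transition system — 3 states:
  m0 = rec X. b.(b.X + b.0 + (b.X + 0\{b})) ⊢ =b=> m1
  m1 = b.(rec X. b.(b.X + b.0 + (b.X + 0\{b}))) + b.0 + (b.(rec X. b.(b.X + b.0 + (b.X + 0\{b}))) + 0\{b}) ⊢ =b=> m0, =b=> m2
  m2 = 0 ⊢ deadlocked
Q's transition system — 2 states:
  n0 = rec X. b.(b.X + 0 + (b.X + 0\{b})) ⊢ =b=> n1
  n1 = b.(rec X. b.(b.X + 0 + (b.X + 0\{b}))) + 0 + (b.(rec X. b.(b.X + 0 + (b.X + 0\{b}))) + 0\{b}) ⊢ =b=> n0
Coarsest stable partition (strong bisimilarity classes):
  B0 = {m0}
  B1 = {m1}
  B2 = {m2}
  B3 = {n0, n1}
m0 ∈ B0, n0 ∈ B3 → different blocks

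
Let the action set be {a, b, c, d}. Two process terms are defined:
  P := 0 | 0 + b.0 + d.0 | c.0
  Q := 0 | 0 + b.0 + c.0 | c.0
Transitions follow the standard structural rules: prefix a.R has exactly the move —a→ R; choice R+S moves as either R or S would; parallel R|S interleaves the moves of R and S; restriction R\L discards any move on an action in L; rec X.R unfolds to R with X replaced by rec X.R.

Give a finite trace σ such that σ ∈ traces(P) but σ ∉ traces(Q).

d

Reachable graph of P (5 states):
  m0 = 0 | 0 + b.0 + d.0 | c.0 ⊢ --b--▸ m1, --c--▸ m2, --d--▸ m3
  m1 = 0 ⊢ ·
  m2 = d.0 | 0 ⊢ --d--▸ m4
  m3 = 0 | c.0 ⊢ --c--▸ m4
  m4 = 0 | 0 ⊢ ·
Reachable graph of Q (5 states):
  n0 = 0 | 0 + b.0 + c.0 | c.0 ⊢ --b--▸ n1, --c--▸ n2, --c--▸ n3
  n1 = 0 ⊢ ·
  n2 = 0 | c.0 ⊢ --c--▸ n4
  n3 = c.0 | 0 ⊢ --c--▸ n4
  n4 = 0 | 0 ⊢ ·
Run σ = ⟨d⟩ on P: start {m0}
  step 1 (d): {m3}
  — P admits the full trace.
Run σ = ⟨d⟩ on Q: start {n0}
  step 1 (d): ∅  — Q cannot continue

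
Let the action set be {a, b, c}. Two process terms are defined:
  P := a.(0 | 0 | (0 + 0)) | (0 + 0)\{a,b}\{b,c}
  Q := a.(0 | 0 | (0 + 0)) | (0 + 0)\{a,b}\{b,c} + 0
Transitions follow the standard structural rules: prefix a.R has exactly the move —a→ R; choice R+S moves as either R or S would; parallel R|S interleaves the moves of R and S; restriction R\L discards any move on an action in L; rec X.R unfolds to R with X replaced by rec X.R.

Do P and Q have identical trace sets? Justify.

trace-equivalent

Reachable graph of P (2 states):
  s0 = a.(0 | 0 | (0 + 0)) | (0 + 0)\{a,b}\{b,c} has moves ··a··> s1
  s1 = 0 | 0 | (0 + 0) | (0 + 0)\{a,b}\{b,c} has moves deadlocked
Reachable graph of Q (2 states):
  t0 = a.(0 | 0 | (0 + 0)) | (0 + 0)\{a,b}\{b,c} + 0 has moves ··a··> t1
  t1 = 0 | 0 | (0 + 0) | (0 + 0)\{a,b}\{b,c} has moves deadlocked
Bisimilarity quotient blocks:
  B0 = {s0, t0}
  B1 = {s1, t1}
s0 ∈ B0, t0 ∈ B0 → same block
Bisimilar ⇒ trace-equivalent.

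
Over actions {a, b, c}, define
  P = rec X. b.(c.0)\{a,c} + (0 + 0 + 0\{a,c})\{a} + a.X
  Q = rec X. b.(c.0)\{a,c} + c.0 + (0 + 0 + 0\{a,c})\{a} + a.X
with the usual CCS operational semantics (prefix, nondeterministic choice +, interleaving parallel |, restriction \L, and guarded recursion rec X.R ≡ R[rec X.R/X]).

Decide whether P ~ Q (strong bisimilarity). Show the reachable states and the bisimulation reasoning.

not bisimilar

LTS(P): 2 reachable states
  m0 = rec X. b.(c.0)\{a,c} + (0 + 0 + 0\{a,c})\{a} + a.X ⊢ --a--▸ m0, --b--▸ m1
  m1 = (c.0)\{a,c} ⊢ ·
LTS(Q): 3 reachable states
  n0 = rec X. b.(c.0)\{a,c} + c.0 + (0 + 0 + 0\{a,c})\{a} + a.X ⊢ --a--▸ n0, --b--▸ n1, --c--▸ n2
  n1 = (c.0)\{a,c} ⊢ ·
  n2 = 0 ⊢ ·
Coarsest stable partition (strong bisimilarity classes):
  B0 = {m0}
  B1 = {m1, n1, n2}
  B2 = {n0}
m0 ∈ B0, n0 ∈ B2 → different blocks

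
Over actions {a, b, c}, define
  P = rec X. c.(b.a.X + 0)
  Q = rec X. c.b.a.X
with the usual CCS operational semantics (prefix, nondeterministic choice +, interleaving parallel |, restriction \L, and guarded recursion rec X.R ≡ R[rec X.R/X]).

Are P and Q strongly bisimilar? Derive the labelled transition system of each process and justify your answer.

LTS(P): 3 reachable states
  m0 = rec X. c.(b.a.X + 0) has moves —c→ m1
  m1 = b.a.(rec X. c.(b.a.X + 0)) + 0 has moves —b→ m2
  m2 = a.(rec X. c.(b.a.X + 0)) has moves —a→ m0
LTS(Q): 3 reachable states
  n0 = rec X. c.b.a.X has moves —c→ n1
  n1 = b.a.(rec X. c.b.a.X) has moves —b→ n2
  n2 = a.(rec X. c.b.a.X) has moves —a→ n0
Coarsest stable partition (strong bisimilarity classes):
  B0 = {m0, n0}
  B1 = {m1, n1}
  B2 = {m2, n2}
m0 ∈ B0, n0 ∈ B0 → same block

YES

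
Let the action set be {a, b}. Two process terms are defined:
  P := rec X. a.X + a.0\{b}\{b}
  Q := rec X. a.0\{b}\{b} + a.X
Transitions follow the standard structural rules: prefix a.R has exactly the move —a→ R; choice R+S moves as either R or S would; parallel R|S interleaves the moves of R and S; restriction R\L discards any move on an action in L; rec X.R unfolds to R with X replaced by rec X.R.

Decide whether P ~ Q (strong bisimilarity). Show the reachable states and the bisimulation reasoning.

P's transition system — 2 states:
  s0 = rec X. a.X + a.0\{b}\{b} ⊢ -a-> s0, -a-> s1
  s1 = 0\{b}\{b} ⊢ stopped
Q's transition system — 2 states:
  t0 = rec X. a.0\{b}\{b} + a.X ⊢ -a-> t0, -a-> t1
  t1 = 0\{b}\{b} ⊢ stopped
Bisimilarity quotient blocks:
  B0 = {s0, t0}
  B1 = {s1, t1}
s0 ∈ B0, t0 ∈ B0 → same block

bisimilar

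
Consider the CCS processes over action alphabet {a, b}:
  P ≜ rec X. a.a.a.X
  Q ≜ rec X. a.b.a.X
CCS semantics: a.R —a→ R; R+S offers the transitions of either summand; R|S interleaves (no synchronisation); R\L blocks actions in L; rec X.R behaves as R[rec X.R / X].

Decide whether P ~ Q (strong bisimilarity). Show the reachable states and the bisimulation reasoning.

not bisimilar

LTS(P): 3 reachable states
  p0 = rec X. a.a.a.X | -a-> p1
  p1 = a.a.(rec X. a.a.a.X) | -a-> p2
  p2 = a.(rec X. a.a.a.X) | -a-> p0
LTS(Q): 3 reachable states
  q0 = rec X. a.b.a.X | -a-> q1
  q1 = b.a.(rec X. a.b.a.X) | -b-> q2
  q2 = a.(rec X. a.b.a.X) | -a-> q0
Partition-refinement fixed point:
  B0 = {p0, p1, p2}
  B1 = {q0}
  B2 = {q1}
  B3 = {q2}
p0 ∈ B0, q0 ∈ B1 → different blocks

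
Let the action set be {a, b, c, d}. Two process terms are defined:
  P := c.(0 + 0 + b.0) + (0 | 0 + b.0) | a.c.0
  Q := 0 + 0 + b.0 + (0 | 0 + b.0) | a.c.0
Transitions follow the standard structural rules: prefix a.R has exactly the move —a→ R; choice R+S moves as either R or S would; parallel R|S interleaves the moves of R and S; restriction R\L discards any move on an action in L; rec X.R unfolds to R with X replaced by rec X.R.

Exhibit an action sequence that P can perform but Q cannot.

c

P's transition system — 8 states:
  s0 = c.(0 + 0 + b.0) + (0 | 0 + b.0) | a.c.0 → —a→ s1, —b→ s2, —c→ s3
  s1 = (0 | 0 + b.0) | c.0 → —b→ s4, —c→ s5
  s2 = 0 | a.c.0 → —a→ s4
  s3 = 0 + 0 + b.0 → —b→ s6
  s4 = 0 | c.0 → —c→ s7
  s5 = (0 | 0 + b.0) | 0 → —b→ s7
  s6 = 0 → stopped
  s7 = 0 | 0 → stopped
Q's transition system — 7 states:
  t0 = 0 + 0 + b.0 + (0 | 0 + b.0) | a.c.0 → —a→ t1, —b→ t2, —b→ t3
  t1 = (0 | 0 + b.0) | c.0 → —b→ t4, —c→ t5
  t2 = 0 → stopped
  t3 = 0 | a.c.0 → —a→ t4
  t4 = 0 | c.0 → —c→ t6
  t5 = (0 | 0 + b.0) | 0 → —b→ t6
  t6 = 0 | 0 → stopped
Trace ⟨c⟩ through P, begin at {s0}:
  [1] c ⇒ {s3}
  P completes σ.
Trace ⟨c⟩ through Q, begin at {t0}:
  [1] c ⇒ ∅ (Q stuck)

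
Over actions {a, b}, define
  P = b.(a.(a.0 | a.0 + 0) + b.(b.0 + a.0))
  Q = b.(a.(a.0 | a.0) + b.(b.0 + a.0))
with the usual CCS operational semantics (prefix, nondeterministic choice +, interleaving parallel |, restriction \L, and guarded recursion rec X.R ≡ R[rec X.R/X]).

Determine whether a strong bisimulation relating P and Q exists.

LTS(P): 8 reachable states
  s0 = b.(a.(a.0 | a.0 + 0) + b.(b.0 + a.0)) | =b=> s1
  s1 = a.(a.0 | a.0 + 0) + b.(b.0 + a.0) | =a=> s2, =b=> s3
  s2 = a.0 | a.0 + 0 | =a=> s4, =a=> s5
  s3 = b.0 + a.0 | =a=> s6, =b=> s6
  s4 = 0 | a.0 | =a=> s7
  s5 = a.0 | 0 | =a=> s7
  s6 = 0 | ∅
  s7 = 0 | 0 | ∅
LTS(Q): 8 reachable states
  t0 = b.(a.(a.0 | a.0) + b.(b.0 + a.0)) | =b=> t1
  t1 = a.(a.0 | a.0) + b.(b.0 + a.0) | =a=> t2, =b=> t3
  t2 = a.0 | a.0 | =a=> t4, =a=> t5
  t3 = b.0 + a.0 | =a=> t6, =b=> t6
  t4 = 0 | a.0 | =a=> t7
  t5 = a.0 | 0 | =a=> t7
  t6 = 0 | ∅
  t7 = 0 | 0 | ∅
Partition-refinement fixed point:
  B0 = {s0, t0}
  B1 = {s1, t1}
  B2 = {s2, t2}
  B3 = {s4, s5, t4, t5}
  B4 = {s6, s7, t6, t7}
  B5 = {s3, t3}
s0 ∈ B0, t0 ∈ B0 → same block

P ~ Q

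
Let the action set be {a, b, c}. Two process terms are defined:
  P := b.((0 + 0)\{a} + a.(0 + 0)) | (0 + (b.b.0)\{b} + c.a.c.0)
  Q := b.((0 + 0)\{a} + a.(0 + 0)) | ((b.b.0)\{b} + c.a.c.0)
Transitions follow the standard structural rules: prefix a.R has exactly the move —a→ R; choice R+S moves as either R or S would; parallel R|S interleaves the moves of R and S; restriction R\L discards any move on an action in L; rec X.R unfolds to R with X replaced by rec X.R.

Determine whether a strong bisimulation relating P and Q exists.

P ~ Q

LTS(P): 12 reachable states
  u0 = b.((0 + 0)\{a} + a.(0 + 0)) | (0 + (b.b.0)\{b} + c.a.c.0) → -b-> u1, -c-> u2
  u1 = ((0 + 0)\{a} + a.(0 + 0)) | (0 + (b.b.0)\{b} + c.a.c.0) → -a-> u3, -c-> u4
  u2 = b.((0 + 0)\{a} + a.(0 + 0)) | a.c.0 → -a-> u5, -b-> u4
  u3 = (0 + 0) | (0 + (b.b.0)\{b} + c.a.c.0) → -c-> u6
  u4 = ((0 + 0)\{a} + a.(0 + 0)) | a.c.0 → -a-> u6, -a-> u7
  u5 = b.((0 + 0)\{a} + a.(0 + 0)) | c.0 → -b-> u7, -c-> u8
  u6 = (0 + 0) | a.c.0 → -a-> u9
  u7 = ((0 + 0)\{a} + a.(0 + 0)) | c.0 → -a-> u9, -c-> u10
  u8 = b.((0 + 0)\{a} + a.(0 + 0)) | 0 → -b-> u10
  u9 = (0 + 0) | c.0 → -c-> u11
  u10 = ((0 + 0)\{a} + a.(0 + 0)) | 0 → -a-> u11
  u11 = (0 + 0) | 0 → ·
LTS(Q): 12 reachable states
  v0 = b.((0 + 0)\{a} + a.(0 + 0)) | ((b.b.0)\{b} + c.a.c.0) → -b-> v1, -c-> v2
  v1 = ((0 + 0)\{a} + a.(0 + 0)) | ((b.b.0)\{b} + c.a.c.0) → -a-> v3, -c-> v4
  v2 = b.((0 + 0)\{a} + a.(0 + 0)) | a.c.0 → -a-> v5, -b-> v4
  v3 = (0 + 0) | ((b.b.0)\{b} + c.a.c.0) → -c-> v6
  v4 = ((0 + 0)\{a} + a.(0 + 0)) | a.c.0 → -a-> v6, -a-> v7
  v5 = b.((0 + 0)\{a} + a.(0 + 0)) | c.0 → -b-> v7, -c-> v8
  v6 = (0 + 0) | a.c.0 → -a-> v9
  v7 = ((0 + 0)\{a} + a.(0 + 0)) | c.0 → -a-> v9, -c-> v10
  v8 = b.((0 + 0)\{a} + a.(0 + 0)) | 0 → -b-> v10
  v9 = (0 + 0) | c.0 → -c-> v11
  v10 = ((0 + 0)\{a} + a.(0 + 0)) | 0 → -a-> v11
  v11 = (0 + 0) | 0 → ·
Coarsest stable partition (strong bisimilarity classes):
  B0 = {u0, v0}
  B1 = {u1, v1}
  B2 = {u3, v3}
  B3 = {u6, v6}
  B4 = {u9, v9}
  B5 = {u11, v11}
  B6 = {u4, v4}
  B7 = {u7, v7}
  B8 = {u10, v10}
  B9 = {u2, v2}
  B10 = {u5, v5}
  B11 = {u8, v8}
u0 ∈ B0, v0 ∈ B0 → same block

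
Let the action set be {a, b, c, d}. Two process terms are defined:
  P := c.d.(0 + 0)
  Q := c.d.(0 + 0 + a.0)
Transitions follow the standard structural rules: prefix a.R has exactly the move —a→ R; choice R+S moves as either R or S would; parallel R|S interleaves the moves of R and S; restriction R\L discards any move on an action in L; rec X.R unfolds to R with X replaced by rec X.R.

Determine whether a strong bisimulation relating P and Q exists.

P's transition system — 3 states:
  u0 = c.d.(0 + 0) has moves -c-> u1
  u1 = d.(0 + 0) has moves -d-> u2
  u2 = 0 + 0 has moves deadlocked
Q's transition system — 4 states:
  v0 = c.d.(0 + 0 + a.0) has moves -c-> v1
  v1 = d.(0 + 0 + a.0) has moves -d-> v2
  v2 = 0 + 0 + a.0 has moves -a-> v3
  v3 = 0 has moves deadlocked
Partition-refinement fixed point:
  B0 = {u0}
  B1 = {u1}
  B2 = {u2, v3}
  B3 = {v0}
  B4 = {v1}
  B5 = {v2}
u0 ∈ B0, v0 ∈ B3 → different blocks

P ≁ Q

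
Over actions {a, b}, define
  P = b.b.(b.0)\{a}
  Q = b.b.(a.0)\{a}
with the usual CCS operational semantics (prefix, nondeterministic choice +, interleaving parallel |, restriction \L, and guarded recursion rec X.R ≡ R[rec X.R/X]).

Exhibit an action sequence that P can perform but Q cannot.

Reachable graph of P (4 states):
  s0 = b.b.(b.0)\{a} :: -b-> s1
  s1 = b.(b.0)\{a} :: -b-> s2
  s2 = (b.0)\{a} :: -b-> s3
  s3 = 0\{a} :: stopped
Reachable graph of Q (3 states):
  t0 = b.b.(a.0)\{a} :: -b-> t1
  t1 = b.(a.0)\{a} :: -b-> t2
  t2 = (a.0)\{a} :: stopped
Trace ⟨bbb⟩ through P, begin at {s0}:
  after b @ step 1: {s1}
  after b @ step 2: {s2}
  after b @ step 3: {s3}
  — P admits the full trace.
Trace ⟨bbb⟩ through Q, begin at {t0}:
  after b @ step 1: {t1}
  after b @ step 2: {t2}
  after b @ step 3: ∅  — Q cannot continue

bbb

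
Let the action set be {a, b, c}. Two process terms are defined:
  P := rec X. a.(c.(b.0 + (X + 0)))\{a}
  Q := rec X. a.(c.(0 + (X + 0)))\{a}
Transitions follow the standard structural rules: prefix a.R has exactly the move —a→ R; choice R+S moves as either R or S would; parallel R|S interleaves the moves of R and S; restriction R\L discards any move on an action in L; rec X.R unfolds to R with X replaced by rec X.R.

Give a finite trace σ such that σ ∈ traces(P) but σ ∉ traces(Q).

P's transition system — 4 states:
  s0 = rec X. a.(c.(b.0 + (X + 0)))\{a} ⊢ —a→ s1
  s1 = (c.(b.0 + ((rec X. a.(c.(b.0 + (X + 0)))\{a}) + 0)))\{a} ⊢ —c→ s2
  s2 = (b.0 + ((rec X. a.(c.(b.0 + (X + 0)))\{a}) + 0))\{a} ⊢ —b→ s3
  s3 = 0\{a} ⊢ stopped
Q's transition system — 3 states:
  t0 = rec X. a.(c.(0 + (X + 0)))\{a} ⊢ —a→ t1
  t1 = (c.(0 + ((rec X. a.(c.(0 + (X + 0)))\{a}) + 0)))\{a} ⊢ —c→ t2
  t2 = (0 + ((rec X. a.(c.(0 + (X + 0)))\{a}) + 0))\{a} ⊢ stopped
Trace ⟨acb⟩ through P, begin at {s0}:
  [1] a ⇒ {s1}
  [2] c ⇒ {s2}
  [3] b ⇒ {s3}
  P completes σ.
Trace ⟨acb⟩ through Q, begin at {t0}:
  [1] a ⇒ {t1}
  [2] c ⇒ {t2}
  [3] b ⇒ no successor for Q

acb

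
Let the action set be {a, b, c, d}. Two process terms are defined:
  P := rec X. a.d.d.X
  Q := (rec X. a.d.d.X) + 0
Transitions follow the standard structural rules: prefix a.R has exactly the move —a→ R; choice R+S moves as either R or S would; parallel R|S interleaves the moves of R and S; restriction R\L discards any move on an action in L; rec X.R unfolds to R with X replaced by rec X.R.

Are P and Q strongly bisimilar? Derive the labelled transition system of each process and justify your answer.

P's transition system — 3 states:
  p0 = rec X. a.d.d.X :: —a→ p1
  p1 = d.d.(rec X. a.d.d.X) :: —d→ p2
  p2 = d.(rec X. a.d.d.X) :: —d→ p0
Q's transition system — 4 states:
  q0 = (rec X. a.d.d.X) + 0 :: —a→ q1
  q1 = d.d.(rec X. a.d.d.X) :: —d→ q2
  q2 = d.(rec X. a.d.d.X) :: —d→ q3
  q3 = rec X. a.d.d.X :: —a→ q1
Bisimilarity quotient blocks:
  B0 = {p0, q0, q3}
  B1 = {p1, q1}
  B2 = {p2, q2}
p0 ∈ B0, q0 ∈ B0 → same block

P ~ Q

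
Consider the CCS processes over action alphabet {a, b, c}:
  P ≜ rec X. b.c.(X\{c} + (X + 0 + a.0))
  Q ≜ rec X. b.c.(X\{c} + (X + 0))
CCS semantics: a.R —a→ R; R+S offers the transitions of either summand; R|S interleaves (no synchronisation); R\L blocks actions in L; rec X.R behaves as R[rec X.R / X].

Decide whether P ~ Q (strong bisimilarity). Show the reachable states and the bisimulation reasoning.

not bisimilar

P's transition system — 5 states:
  s0 = rec X. b.c.(X\{c} + (X + 0 + a.0)) :: =b=> s1
  s1 = c.((rec X. b.c.(X\{c} + (X + 0 + a.0)))\{c} + ((rec X. b.c.(X\{c} + (X + 0 + a.0))) + 0 + a.0)) :: =c=> s2
  s2 = (rec X. b.c.(X\{c} + (X + 0 + a.0)))\{c} + ((rec X. b.c.(X\{c} + (X + 0 + a.0))) + 0 + a.0) :: =a=> s3, =b=> s1, =b=> s4
  s3 = 0 :: (no moves)
  s4 = (c.((rec X. b.c.(X\{c} + (X + 0 + a.0)))\{c} + ((rec X. b.c.(X\{c} + (X + 0 + a.0))) + 0 + a.0)))\{c} :: (no moves)
Q's transition system — 4 states:
  t0 = rec X. b.c.(X\{c} + (X + 0)) :: =b=> t1
  t1 = c.((rec X. b.c.(X\{c} + (X + 0)))\{c} + ((rec X. b.c.(X\{c} + (X + 0))) + 0)) :: =c=> t2
  t2 = (rec X. b.c.(X\{c} + (X + 0)))\{c} + ((rec X. b.c.(X\{c} + (X + 0))) + 0) :: =b=> t1, =b=> t3
  t3 = (c.((rec X. b.c.(X\{c} + (X + 0)))\{c} + ((rec X. b.c.(X\{c} + (X + 0))) + 0)))\{c} :: (no moves)
Partition-refinement fixed point:
  B0 = {s0}
  B1 = {s1}
  B2 = {s2}
  B3 = {s3, s4, t3}
  B4 = {t0}
  B5 = {t1}
  B6 = {t2}
s0 ∈ B0, t0 ∈ B4 → different blocks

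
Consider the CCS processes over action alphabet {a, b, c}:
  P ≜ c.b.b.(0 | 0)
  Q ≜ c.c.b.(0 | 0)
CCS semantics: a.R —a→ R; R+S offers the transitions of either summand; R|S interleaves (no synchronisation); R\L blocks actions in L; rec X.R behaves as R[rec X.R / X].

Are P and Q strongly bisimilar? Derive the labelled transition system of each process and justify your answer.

NO

LTS(P): 4 reachable states
  p0 = c.b.b.(0 | 0) ⊢ ··c··> p1
  p1 = b.b.(0 | 0) ⊢ ··b··> p2
  p2 = b.(0 | 0) ⊢ ··b··> p3
  p3 = 0 | 0 ⊢ (no moves)
LTS(Q): 4 reachable states
  q0 = c.c.b.(0 | 0) ⊢ ··c··> q1
  q1 = c.b.(0 | 0) ⊢ ··c··> q2
  q2 = b.(0 | 0) ⊢ ··b··> q3
  q3 = 0 | 0 ⊢ (no moves)
Partition-refinement fixed point:
  B0 = {p0}
  B1 = {p1}
  B2 = {p2, q2}
  B3 = {p3, q3}
  B4 = {q0}
  B5 = {q1}
p0 ∈ B0, q0 ∈ B4 → different blocks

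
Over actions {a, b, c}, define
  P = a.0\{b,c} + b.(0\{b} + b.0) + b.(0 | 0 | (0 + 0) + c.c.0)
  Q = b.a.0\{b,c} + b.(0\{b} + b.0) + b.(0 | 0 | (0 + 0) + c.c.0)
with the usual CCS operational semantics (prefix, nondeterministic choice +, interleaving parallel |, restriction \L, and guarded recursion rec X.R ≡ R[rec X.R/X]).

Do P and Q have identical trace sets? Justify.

P's transition system — 6 states:
  m0 = a.0\{b,c} + b.(0\{b} + b.0) + b.(0 | 0 | (0 + 0) + c.c.0) :: -a-> m1, -b-> m2, -b-> m3
  m1 = 0\{b,c} :: (no moves)
  m2 = 0 | 0 | (0 + 0) + c.c.0 :: -c-> m4
  m3 = 0\{b} + b.0 :: -b-> m5
  m4 = c.0 :: -c-> m5
  m5 = 0 :: (no moves)
Q's transition system — 7 states:
  n0 = b.a.0\{b,c} + b.(0\{b} + b.0) + b.(0 | 0 | (0 + 0) + c.c.0) :: -b-> n1, -b-> n2, -b-> n3
  n1 = 0 | 0 | (0 + 0) + c.c.0 :: -c-> n4
  n2 = 0\{b} + b.0 :: -b-> n5
  n3 = a.0\{b,c} :: -a-> n6
  n4 = c.0 :: -c-> n5
  n5 = 0 :: (no moves)
  n6 = 0\{b,c} :: (no moves)
Executing a from P (initial set {m0}):
  [1] a ⇒ {m1}
  — P admits the full trace.
Executing a from Q (initial set {n0}):
  [1] a ⇒ ∅  — Q cannot continue

trace-distinct — witness ⟨a⟩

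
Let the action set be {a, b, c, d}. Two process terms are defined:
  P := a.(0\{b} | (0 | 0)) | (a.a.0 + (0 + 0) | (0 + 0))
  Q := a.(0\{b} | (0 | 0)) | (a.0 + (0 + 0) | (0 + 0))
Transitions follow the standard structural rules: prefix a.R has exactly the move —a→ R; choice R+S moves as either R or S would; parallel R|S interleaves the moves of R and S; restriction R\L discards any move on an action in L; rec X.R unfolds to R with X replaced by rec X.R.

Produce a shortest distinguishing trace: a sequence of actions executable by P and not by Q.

LTS(P): 6 reachable states
  p0 = a.(0\{b} | (0 | 0)) | (a.a.0 + (0 + 0) | (0 + 0)) | —a→ p1, —a→ p2
  p1 = 0\{b} | (0 | 0) | (a.a.0 + (0 + 0) | (0 + 0)) | —a→ p3
  p2 = a.(0\{b} | (0 | 0)) | a.0 | —a→ p3, —a→ p4
  p3 = 0\{b} | (0 | 0) | a.0 | —a→ p5
  p4 = a.(0\{b} | (0 | 0)) | 0 | —a→ p5
  p5 = 0\{b} | (0 | 0) | 0 | (no moves)
LTS(Q): 4 reachable states
  q0 = a.(0\{b} | (0 | 0)) | (a.0 + (0 + 0) | (0 + 0)) | —a→ q1, —a→ q2
  q1 = 0\{b} | (0 | 0) | (a.0 + (0 + 0) | (0 + 0)) | —a→ q3
  q2 = a.(0\{b} | (0 | 0)) | 0 | —a→ q3
  q3 = 0\{b} | (0 | 0) | 0 | (no moves)
Run σ = ⟨aaa⟩ on P: start {p0}
  [1] a ⇒ {p1, p2}
  [2] a ⇒ {p3, p4}
  [3] a ⇒ {p5}
  — P admits the full trace.
Run σ = ⟨aaa⟩ on Q: start {q0}
  [1] a ⇒ {q1, q2}
  [2] a ⇒ {q3}
  [3] a ⇒ ∅  — Q cannot continue

aaa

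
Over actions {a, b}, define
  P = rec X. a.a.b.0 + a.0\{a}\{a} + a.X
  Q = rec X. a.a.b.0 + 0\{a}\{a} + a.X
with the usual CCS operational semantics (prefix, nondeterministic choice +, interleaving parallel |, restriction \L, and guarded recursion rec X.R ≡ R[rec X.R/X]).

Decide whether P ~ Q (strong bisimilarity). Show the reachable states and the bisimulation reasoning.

not bisimilar

P's transition system — 5 states:
  p0 = rec X. a.a.b.0 + a.0\{a}\{a} + a.X :: -a-> p0, -a-> p1, -a-> p2
  p1 = 0\{a}\{a} :: ∅
  p2 = a.b.0 :: -a-> p3
  p3 = b.0 :: -b-> p4
  p4 = 0 :: ∅
Q's transition system — 4 states:
  q0 = rec X. a.a.b.0 + 0\{a}\{a} + a.X :: -a-> q0, -a-> q1
  q1 = a.b.0 :: -a-> q2
  q2 = b.0 :: -b-> q3
  q3 = 0 :: ∅
Partition-refinement fixed point:
  B0 = {p0}
  B1 = {p2, q1}
  B2 = {p3, q2}
  B3 = {p1, p4, q3}
  B4 = {q0}
p0 ∈ B0, q0 ∈ B4 → different blocks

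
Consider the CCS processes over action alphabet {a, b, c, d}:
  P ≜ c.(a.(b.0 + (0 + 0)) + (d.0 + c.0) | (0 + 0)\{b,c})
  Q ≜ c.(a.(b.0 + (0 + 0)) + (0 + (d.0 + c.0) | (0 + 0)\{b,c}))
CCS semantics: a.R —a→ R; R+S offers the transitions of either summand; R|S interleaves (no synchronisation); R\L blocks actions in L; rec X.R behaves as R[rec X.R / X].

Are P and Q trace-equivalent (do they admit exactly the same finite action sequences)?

Reachable graph of P (5 states):
  u0 = c.(a.(b.0 + (0 + 0)) + (d.0 + c.0) | (0 + 0)\{b,c}) has moves -c-> u1
  u1 = a.(b.0 + (0 + 0)) + (d.0 + c.0) | (0 + 0)\{b,c} has moves -a-> u2, -c-> u3, -d-> u3
  u2 = b.0 + (0 + 0) has moves -b-> u4
  u3 = 0 | (0 + 0)\{b,c} has moves stopped
  u4 = 0 has moves stopped
Reachable graph of Q (5 states):
  v0 = c.(a.(b.0 + (0 + 0)) + (0 + (d.0 + c.0) | (0 + 0)\{b,c})) has moves -c-> v1
  v1 = a.(b.0 + (0 + 0)) + (0 + (d.0 + c.0) | (0 + 0)\{b,c}) has moves -a-> v2, -c-> v3, -d-> v3
  v2 = b.0 + (0 + 0) has moves -b-> v4
  v3 = 0 | (0 + 0)\{b,c} has moves stopped
  v4 = 0 has moves stopped
Coarsest stable partition (strong bisimilarity classes):
  B0 = {u0, v0}
  B1 = {u1, v1}
  B2 = {u2, v2}
  B3 = {u3, u4, v3, v4}
u0 ∈ B0, v0 ∈ B0 → same block
Bisimilar ⇒ trace-equivalent.

traces(P) = traces(Q)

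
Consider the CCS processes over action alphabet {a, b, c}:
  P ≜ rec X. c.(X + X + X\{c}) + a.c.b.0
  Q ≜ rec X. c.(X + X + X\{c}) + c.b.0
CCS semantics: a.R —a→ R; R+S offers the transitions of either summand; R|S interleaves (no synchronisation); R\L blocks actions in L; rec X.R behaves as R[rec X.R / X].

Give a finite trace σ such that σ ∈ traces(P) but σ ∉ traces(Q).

a

Reachable graph of P (6 states):
  s0 = rec X. c.(X + X + X\{c}) + a.c.b.0 → =a=> s1, =c=> s2
  s1 = c.b.0 → =c=> s3
  s2 = (rec X. c.(X + X + X\{c}) + a.c.b.0) + (rec X. c.(X + X + X\{c}) + a.c.b.0) + (rec X. c.(X + X + X\{c}) + a.c.b.0)\{c} → =a=> s1, =a=> s4, =c=> s2
  s3 = b.0 → =b=> s5
  s4 = (c.b.0)\{c} → (no moves)
  s5 = 0 → (no moves)
Reachable graph of Q (4 states):
  t0 = rec X. c.(X + X + X\{c}) + c.b.0 → =c=> t1, =c=> t2
  t1 = (rec X. c.(X + X + X\{c}) + c.b.0) + (rec X. c.(X + X + X\{c}) + c.b.0) + (rec X. c.(X + X + X\{c}) + c.b.0)\{c} → =c=> t1, =c=> t2
  t2 = b.0 → =b=> t3
  t3 = 0 → (no moves)
Trace ⟨a⟩ through P, begin at {s0}:
  step 1 (a): {s1}
  — P admits the full trace.
Trace ⟨a⟩ through Q, begin at {t0}:
  step 1 (a): no successor for Q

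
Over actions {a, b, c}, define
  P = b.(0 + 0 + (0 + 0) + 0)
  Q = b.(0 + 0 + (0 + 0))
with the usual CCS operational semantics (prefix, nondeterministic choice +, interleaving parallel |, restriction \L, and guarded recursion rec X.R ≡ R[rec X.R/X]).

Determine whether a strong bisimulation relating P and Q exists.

Reachable graph of P (2 states):
  u0 = b.(0 + 0 + (0 + 0) + 0) → ··b··> u1
  u1 = 0 + 0 + (0 + 0) + 0 → deadlocked
Reachable graph of Q (2 states):
  v0 = b.(0 + 0 + (0 + 0)) → ··b··> v1
  v1 = 0 + 0 + (0 + 0) → deadlocked
Bisimilarity quotient blocks:
  B0 = {u0, v0}
  B1 = {u1, v1}
u0 ∈ B0, v0 ∈ B0 → same block

bisimilar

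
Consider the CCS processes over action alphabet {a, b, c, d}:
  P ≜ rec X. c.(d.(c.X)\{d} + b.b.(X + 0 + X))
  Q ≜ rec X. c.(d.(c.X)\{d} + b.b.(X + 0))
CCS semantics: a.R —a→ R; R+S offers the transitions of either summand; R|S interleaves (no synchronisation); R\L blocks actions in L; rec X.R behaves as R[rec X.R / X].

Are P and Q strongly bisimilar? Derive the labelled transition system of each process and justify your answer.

YES

P's transition system — 9 states:
  m0 = rec X. c.(d.(c.X)\{d} + b.b.(X + 0 + X)) | =c=> m1
  m1 = d.(c.(rec X. c.(d.(c.X)\{d} + b.b.(X + 0 + X))))\{d} + b.b.((rec X. c.(d.(c.X)\{d} + b.b.(X + 0 + X))) + 0 + (rec X. c.(d.(c.X)\{d} + b.b.(X + 0 + X)))) | =b=> m2, =d=> m3
  m2 = b.((rec X. c.(d.(c.X)\{d} + b.b.(X + 0 + X))) + 0 + (rec X. c.(d.(c.X)\{d} + b.b.(X + 0 + X)))) | =b=> m4
  m3 = (c.(rec X. c.(d.(c.X)\{d} + b.b.(X + 0 + X))))\{d} | =c=> m5
  m4 = (rec X. c.(d.(c.X)\{d} + b.b.(X + 0 + X))) + 0 + (rec X. c.(d.(c.X)\{d} + b.b.(X + 0 + X))) | =c=> m1
  m5 = (rec X. c.(d.(c.X)\{d} + b.b.(X + 0 + X)))\{d} | =c=> m6
  m6 = (d.(c.(rec X. c.(d.(c.X)\{d} + b.b.(X + 0 + X))))\{d} + b.b.((rec X. c.(d.(c.X)\{d} + b.b.(X + 0 + X))) + 0 + (rec X. c.(d.(c.X)\{d} + b.b.(X + 0 + X)))))\{d} | =b=> m7
  m7 = (b.((rec X. c.(d.(c.X)\{d} + b.b.(X + 0 + X))) + 0 + (rec X. c.(d.(c.X)\{d} + b.b.(X + 0 + X)))))\{d} | =b=> m8
  m8 = ((rec X. c.(d.(c.X)\{d} + b.b.(X + 0 + X))) + 0 + (rec X. c.(d.(c.X)\{d} + b.b.(X + 0 + X))))\{d} | =c=> m6
Q's transition system — 9 states:
  n0 = rec X. c.(d.(c.X)\{d} + b.b.(X + 0)) | =c=> n1
  n1 = d.(c.(rec X. c.(d.(c.X)\{d} + b.b.(X + 0))))\{d} + b.b.((rec X. c.(d.(c.X)\{d} + b.b.(X + 0))) + 0) | =b=> n2, =d=> n3
  n2 = b.((rec X. c.(d.(c.X)\{d} + b.b.(X + 0))) + 0) | =b=> n4
  n3 = (c.(rec X. c.(d.(c.X)\{d} + b.b.(X + 0))))\{d} | =c=> n5
  n4 = (rec X. c.(d.(c.X)\{d} + b.b.(X + 0))) + 0 | =c=> n1
  n5 = (rec X. c.(d.(c.X)\{d} + b.b.(X + 0)))\{d} | =c=> n6
  n6 = (d.(c.(rec X. c.(d.(c.X)\{d} + b.b.(X + 0))))\{d} + b.b.((rec X. c.(d.(c.X)\{d} + b.b.(X + 0))) + 0))\{d} | =b=> n7
  n7 = (b.((rec X. c.(d.(c.X)\{d} + b.b.(X + 0))) + 0))\{d} | =b=> n8
  n8 = ((rec X. c.(d.(c.X)\{d} + b.b.(X + 0))) + 0)\{d} | =c=> n6
Coarsest stable partition (strong bisimilarity classes):
  B0 = {m0, m4, n0, n4}
  B1 = {m1, n1}
  B2 = {m3, n3}
  B3 = {m5, m8, n5, n8}
  B4 = {m6, n6}
  B5 = {m7, n7}
  B6 = {m2, n2}
m0 ∈ B0, n0 ∈ B0 → same block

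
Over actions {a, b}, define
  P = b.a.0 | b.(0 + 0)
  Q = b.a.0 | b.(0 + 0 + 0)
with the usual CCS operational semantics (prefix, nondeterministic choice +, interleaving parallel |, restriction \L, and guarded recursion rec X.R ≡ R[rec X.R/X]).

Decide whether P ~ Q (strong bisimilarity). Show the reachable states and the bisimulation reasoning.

P's transition system — 6 states:
  m0 = b.a.0 | b.(0 + 0) ⊢ —b→ m1, —b→ m2
  m1 = a.0 | b.(0 + 0) ⊢ —a→ m3, —b→ m4
  m2 = b.a.0 | (0 + 0) ⊢ —b→ m4
  m3 = 0 | b.(0 + 0) ⊢ —b→ m5
  m4 = a.0 | (0 + 0) ⊢ —a→ m5
  m5 = 0 | (0 + 0) ⊢ ∅
Q's transition system — 6 states:
  n0 = b.a.0 | b.(0 + 0 + 0) ⊢ —b→ n1, —b→ n2
  n1 = a.0 | b.(0 + 0 + 0) ⊢ —a→ n3, —b→ n4
  n2 = b.a.0 | (0 + 0 + 0) ⊢ —b→ n4
  n3 = 0 | b.(0 + 0 + 0) ⊢ —b→ n5
  n4 = a.0 | (0 + 0 + 0) ⊢ —a→ n5
  n5 = 0 | (0 + 0 + 0) ⊢ ∅
Partition-refinement fixed point:
  B0 = {m0, n0}
  B1 = {m1, n1}
  B2 = {m3, n3}
  B3 = {m5, n5}
  B4 = {m4, n4}
  B5 = {m2, n2}
m0 ∈ B0, n0 ∈ B0 → same block

YES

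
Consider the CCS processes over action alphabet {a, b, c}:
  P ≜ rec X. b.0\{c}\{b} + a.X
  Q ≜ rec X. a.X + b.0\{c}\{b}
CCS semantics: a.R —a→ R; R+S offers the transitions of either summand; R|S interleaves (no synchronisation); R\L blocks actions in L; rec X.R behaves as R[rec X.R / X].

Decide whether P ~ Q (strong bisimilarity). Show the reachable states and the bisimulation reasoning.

P's transition system — 2 states:
  s0 = rec X. b.0\{c}\{b} + a.X → —a→ s0, —b→ s1
  s1 = 0\{c}\{b} → ·
Q's transition system — 2 states:
  t0 = rec X. a.X + b.0\{c}\{b} → —a→ t0, —b→ t1
  t1 = 0\{c}\{b} → ·
Coarsest stable partition (strong bisimilarity classes):
  B0 = {s0, t0}
  B1 = {s1, t1}
s0 ∈ B0, t0 ∈ B0 → same block

bisimilar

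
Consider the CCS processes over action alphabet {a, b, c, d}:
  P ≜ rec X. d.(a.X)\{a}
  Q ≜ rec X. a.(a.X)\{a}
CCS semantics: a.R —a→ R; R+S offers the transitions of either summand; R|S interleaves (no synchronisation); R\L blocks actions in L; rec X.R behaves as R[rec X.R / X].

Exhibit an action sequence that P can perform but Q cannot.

P's transition system — 2 states:
  s0 = rec X. d.(a.X)\{a} :: --d--▸ s1
  s1 = (a.(rec X. d.(a.X)\{a}))\{a} :: ∅
Q's transition system — 2 states:
  t0 = rec X. a.(a.X)\{a} :: --a--▸ t1
  t1 = (a.(rec X. a.(a.X)\{a}))\{a} :: ∅
Executing d from P (initial set {s0}):
  [1] d ⇒ {s1}
  ✓ P
Executing d from Q (initial set {t0}):
  [1] d ⇒ ∅  — Q cannot continue

d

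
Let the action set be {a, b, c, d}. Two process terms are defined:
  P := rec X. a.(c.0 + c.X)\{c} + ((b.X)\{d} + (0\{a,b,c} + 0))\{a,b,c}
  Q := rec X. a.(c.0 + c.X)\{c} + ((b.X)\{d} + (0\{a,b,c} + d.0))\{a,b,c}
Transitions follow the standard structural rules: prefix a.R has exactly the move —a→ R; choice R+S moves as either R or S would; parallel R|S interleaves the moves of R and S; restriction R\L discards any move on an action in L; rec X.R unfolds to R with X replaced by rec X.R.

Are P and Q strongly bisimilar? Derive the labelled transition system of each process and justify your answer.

NO

LTS(P): 2 reachable states
  u0 = rec X. a.(c.0 + c.X)\{c} + ((b.X)\{d} + (0\{a,b,c} + 0))\{a,b,c} ⊢ =a=> u1
  u1 = (c.0 + c.(rec X. a.(c.0 + c.X)\{c} + ((b.X)\{d} + (0\{a,b,c} + 0))\{a,b,c}))\{c} ⊢ stopped
LTS(Q): 3 reachable states
  v0 = rec X. a.(c.0 + c.X)\{c} + ((b.X)\{d} + (0\{a,b,c} + d.0))\{a,b,c} ⊢ =a=> v1, =d=> v2
  v1 = (c.0 + c.(rec X. a.(c.0 + c.X)\{c} + ((b.X)\{d} + (0\{a,b,c} + d.0))\{a,b,c}))\{c} ⊢ stopped
  v2 = 0\{a,b,c} ⊢ stopped
Partition-refinement fixed point:
  B0 = {u0}
  B1 = {u1, v1, v2}
  B2 = {v0}
u0 ∈ B0, v0 ∈ B2 → different blocks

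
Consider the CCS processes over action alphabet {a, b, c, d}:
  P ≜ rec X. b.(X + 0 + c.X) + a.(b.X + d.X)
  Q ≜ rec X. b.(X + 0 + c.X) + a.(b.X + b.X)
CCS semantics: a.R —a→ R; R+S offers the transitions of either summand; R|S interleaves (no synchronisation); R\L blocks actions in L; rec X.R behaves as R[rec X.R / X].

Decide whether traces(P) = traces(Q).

NO — witness ⟨ad⟩

LTS(P): 3 reachable states
  p0 = rec X. b.(X + 0 + c.X) + a.(b.X + d.X) → =a=> p1, =b=> p2
  p1 = b.(rec X. b.(X + 0 + c.X) + a.(b.X + d.X)) + d.(rec X. b.(X + 0 + c.X) + a.(b.X + d.X)) → =b=> p0, =d=> p0
  p2 = (rec X. b.(X + 0 + c.X) + a.(b.X + d.X)) + 0 + c.(rec X. b.(X + 0 + c.X) + a.(b.X + d.X)) → =a=> p1, =b=> p2, =c=> p0
LTS(Q): 3 reachable states
  q0 = rec X. b.(X + 0 + c.X) + a.(b.X + b.X) → =a=> q1, =b=> q2
  q1 = b.(rec X. b.(X + 0 + c.X) + a.(b.X + b.X)) + b.(rec X. b.(X + 0 + c.X) + a.(b.X + b.X)) → =b=> q0
  q2 = (rec X. b.(X + 0 + c.X) + a.(b.X + b.X)) + 0 + c.(rec X. b.(X + 0 + c.X) + a.(b.X + b.X)) → =a=> q1, =b=> q2, =c=> q0
Run σ = ⟨ad⟩ on P: start {p0}
  after a @ step 1: {p1}
  after d @ step 2: {p0}
  — P admits the full trace.
Run σ = ⟨ad⟩ on Q: start {q0}
  after a @ step 1: {q1}
  after d @ step 2: no successor for Q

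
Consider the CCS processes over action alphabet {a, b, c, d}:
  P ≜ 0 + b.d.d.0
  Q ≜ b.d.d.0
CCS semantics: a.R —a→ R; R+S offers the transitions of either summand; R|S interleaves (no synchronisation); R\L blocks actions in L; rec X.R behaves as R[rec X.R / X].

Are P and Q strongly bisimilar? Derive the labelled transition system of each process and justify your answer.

P's transition system — 4 states:
  u0 = 0 + b.d.d.0 has moves ··b··> u1
  u1 = d.d.0 has moves ··d··> u2
  u2 = d.0 has moves ··d··> u3
  u3 = 0 has moves (no moves)
Q's transition system — 4 states:
  v0 = b.d.d.0 has moves ··b··> v1
  v1 = d.d.0 has moves ··d··> v2
  v2 = d.0 has moves ··d··> v3
  v3 = 0 has moves (no moves)
Partition-refinement fixed point:
  B0 = {u0, v0}
  B1 = {u1, v1}
  B2 = {u2, v2}
  B3 = {u3, v3}
u0 ∈ B0, v0 ∈ B0 → same block

YES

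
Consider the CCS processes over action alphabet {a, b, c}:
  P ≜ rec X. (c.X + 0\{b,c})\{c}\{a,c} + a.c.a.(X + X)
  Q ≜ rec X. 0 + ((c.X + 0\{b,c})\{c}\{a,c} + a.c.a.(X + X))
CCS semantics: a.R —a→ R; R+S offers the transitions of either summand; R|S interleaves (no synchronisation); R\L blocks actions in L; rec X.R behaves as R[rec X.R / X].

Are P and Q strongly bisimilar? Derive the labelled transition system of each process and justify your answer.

P ~ Q

LTS(P): 4 reachable states
  m0 = rec X. (c.X + 0\{b,c})\{c}\{a,c} + a.c.a.(X + X) | =a=> m1
  m1 = c.a.((rec X. (c.X + 0\{b,c})\{c}\{a,c} + a.c.a.(X + X)) + (rec X. (c.X + 0\{b,c})\{c}\{a,c} + a.c.a.(X + X))) | =c=> m2
  m2 = a.((rec X. (c.X + 0\{b,c})\{c}\{a,c} + a.c.a.(X + X)) + (rec X. (c.X + 0\{b,c})\{c}\{a,c} + a.c.a.(X + X))) | =a=> m3
  m3 = (rec X. (c.X + 0\{b,c})\{c}\{a,c} + a.c.a.(X + X)) + (rec X. (c.X + 0\{b,c})\{c}\{a,c} + a.c.a.(X + X)) | =a=> m1
LTS(Q): 4 reachable states
  n0 = rec X. 0 + ((c.X + 0\{b,c})\{c}\{a,c} + a.c.a.(X + X)) | =a=> n1
  n1 = c.a.((rec X. 0 + ((c.X + 0\{b,c})\{c}\{a,c} + a.c.a.(X + X))) + (rec X. 0 + ((c.X + 0\{b,c})\{c}\{a,c} + a.c.a.(X + X)))) | =c=> n2
  n2 = a.((rec X. 0 + ((c.X + 0\{b,c})\{c}\{a,c} + a.c.a.(X + X))) + (rec X. 0 + ((c.X + 0\{b,c})\{c}\{a,c} + a.c.a.(X + X)))) | =a=> n3
  n3 = (rec X. 0 + ((c.X + 0\{b,c})\{c}\{a,c} + a.c.a.(X + X))) + (rec X. 0 + ((c.X + 0\{b,c})\{c}\{a,c} + a.c.a.(X + X))) | =a=> n1
Coarsest stable partition (strong bisimilarity classes):
  B0 = {m0, m3, n0, n3}
  B1 = {m1, n1}
  B2 = {m2, n2}
m0 ∈ B0, n0 ∈ B0 → same block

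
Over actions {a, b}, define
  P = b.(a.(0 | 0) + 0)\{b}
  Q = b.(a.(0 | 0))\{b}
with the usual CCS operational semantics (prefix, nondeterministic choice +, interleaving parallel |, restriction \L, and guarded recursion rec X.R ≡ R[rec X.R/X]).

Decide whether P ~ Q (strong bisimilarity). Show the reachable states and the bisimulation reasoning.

bisimilar

Reachable graph of P (3 states):
  s0 = b.(a.(0 | 0) + 0)\{b} → =b=> s1
  s1 = (a.(0 | 0) + 0)\{b} → =a=> s2
  s2 = (0 | 0)\{b} → (no moves)
Reachable graph of Q (3 states):
  t0 = b.(a.(0 | 0))\{b} → =b=> t1
  t1 = (a.(0 | 0))\{b} → =a=> t2
  t2 = (0 | 0)\{b} → (no moves)
Coarsest stable partition (strong bisimilarity classes):
  B0 = {s0, t0}
  B1 = {s1, t1}
  B2 = {s2, t2}
s0 ∈ B0, t0 ∈ B0 → same block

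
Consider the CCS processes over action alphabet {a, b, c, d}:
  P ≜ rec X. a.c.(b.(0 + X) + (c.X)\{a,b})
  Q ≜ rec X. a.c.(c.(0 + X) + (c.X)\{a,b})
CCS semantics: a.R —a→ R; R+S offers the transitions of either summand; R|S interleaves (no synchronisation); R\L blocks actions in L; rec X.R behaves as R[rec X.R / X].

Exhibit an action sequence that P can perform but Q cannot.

acb

LTS(P): 5 reachable states
  u0 = rec X. a.c.(b.(0 + X) + (c.X)\{a,b}) → —a→ u1
  u1 = c.(b.(0 + (rec X. a.c.(b.(0 + X) + (c.X)\{a,b}))) + (c.(rec X. a.c.(b.(0 + X) + (c.X)\{a,b})))\{a,b}) → —c→ u2
  u2 = b.(0 + (rec X. a.c.(b.(0 + X) + (c.X)\{a,b}))) + (c.(rec X. a.c.(b.(0 + X) + (c.X)\{a,b})))\{a,b} → —b→ u3, —c→ u4
  u3 = 0 + (rec X. a.c.(b.(0 + X) + (c.X)\{a,b})) → —a→ u1
  u4 = (rec X. a.c.(b.(0 + X) + (c.X)\{a,b}))\{a,b} → (no moves)
LTS(Q): 5 reachable states
  v0 = rec X. a.c.(c.(0 + X) + (c.X)\{a,b}) → —a→ v1
  v1 = c.(c.(0 + (rec X. a.c.(c.(0 + X) + (c.X)\{a,b}))) + (c.(rec X. a.c.(c.(0 + X) + (c.X)\{a,b})))\{a,b}) → —c→ v2
  v2 = c.(0 + (rec X. a.c.(c.(0 + X) + (c.X)\{a,b}))) + (c.(rec X. a.c.(c.(0 + X) + (c.X)\{a,b})))\{a,b} → —c→ v3, —c→ v4
  v3 = (rec X. a.c.(c.(0 + X) + (c.X)\{a,b}))\{a,b} → (no moves)
  v4 = 0 + (rec X. a.c.(c.(0 + X) + (c.X)\{a,b})) → —a→ v1
Run σ = ⟨acb⟩ on P: start {u0}
  step 1 (a): {u1}
  step 2 (c): {u2}
  step 3 (b): {u3}
  P completes σ.
Run σ = ⟨acb⟩ on Q: start {v0}
  step 1 (a): {v1}
  step 2 (c): {v2}
  step 3 (b): no successor for Q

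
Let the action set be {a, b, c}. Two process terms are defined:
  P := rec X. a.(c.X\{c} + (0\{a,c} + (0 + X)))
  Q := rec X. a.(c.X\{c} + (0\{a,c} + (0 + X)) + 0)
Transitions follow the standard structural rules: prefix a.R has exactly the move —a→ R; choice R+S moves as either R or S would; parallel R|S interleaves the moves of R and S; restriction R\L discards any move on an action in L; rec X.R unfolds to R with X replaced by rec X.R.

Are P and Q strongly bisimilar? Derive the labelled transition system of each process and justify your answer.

P ~ Q

LTS(P): 4 reachable states
  p0 = rec X. a.(c.X\{c} + (0\{a,c} + (0 + X))) ⊢ -a-> p1
  p1 = c.(rec X. a.(c.X\{c} + (0\{a,c} + (0 + X))))\{c} + (0\{a,c} + (0 + (rec X. a.(c.X\{c} + (0\{a,c} + (0 + X)))))) ⊢ -a-> p1, -c-> p2
  p2 = (rec X. a.(c.X\{c} + (0\{a,c} + (0 + X))))\{c} ⊢ -a-> p3
  p3 = (c.(rec X. a.(c.X\{c} + (0\{a,c} + (0 + X))))\{c} + (0\{a,c} + (0 + (rec X. a.(c.X\{c} + (0\{a,c} + (0 + X)))))))\{c} ⊢ -a-> p3
LTS(Q): 4 reachable states
  q0 = rec X. a.(c.X\{c} + (0\{a,c} + (0 + X)) + 0) ⊢ -a-> q1
  q1 = c.(rec X. a.(c.X\{c} + (0\{a,c} + (0 + X)) + 0))\{c} + (0\{a,c} + (0 + (rec X. a.(c.X\{c} + (0\{a,c} + (0 + X)) + 0)))) + 0 ⊢ -a-> q1, -c-> q2
  q2 = (rec X. a.(c.X\{c} + (0\{a,c} + (0 + X)) + 0))\{c} ⊢ -a-> q3
  q3 = (c.(rec X. a.(c.X\{c} + (0\{a,c} + (0 + X)) + 0))\{c} + (0\{a,c} + (0 + (rec X. a.(c.X\{c} + (0\{a,c} + (0 + X)) + 0)))) + 0)\{c} ⊢ -a-> q3
Coarsest stable partition (strong bisimilarity classes):
  B0 = {p0, q0}
  B1 = {p1, q1}
  B2 = {p2, p3, q2, q3}
p0 ∈ B0, q0 ∈ B0 → same block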